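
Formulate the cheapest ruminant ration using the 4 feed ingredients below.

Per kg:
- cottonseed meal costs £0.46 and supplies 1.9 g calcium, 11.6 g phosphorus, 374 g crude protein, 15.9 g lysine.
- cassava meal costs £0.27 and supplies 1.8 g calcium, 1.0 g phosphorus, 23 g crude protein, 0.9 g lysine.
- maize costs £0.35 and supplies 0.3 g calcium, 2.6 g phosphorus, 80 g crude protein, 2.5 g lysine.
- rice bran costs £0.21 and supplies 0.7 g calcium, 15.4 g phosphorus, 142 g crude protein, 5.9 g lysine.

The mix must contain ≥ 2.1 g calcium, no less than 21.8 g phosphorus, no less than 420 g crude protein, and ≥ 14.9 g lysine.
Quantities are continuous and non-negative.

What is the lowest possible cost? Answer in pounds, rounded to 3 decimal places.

£0.545

Set it up as a linear program. Let x1 = kg of cottonseed meal, x2 = kg of cassava meal, x3 = kg of maize, x4 = kg of rice bran.
Minimize 0.46x1 + 0.27x2 + 0.35x3 + 0.21x4 s.t.:
  1.9x1 + 1.8x2 + 0.3x3 + 0.7x4 ≥ 2.1   (calcium)
  11.6x1 + 1x2 + 2.6x3 + 15.4x4 ≥ 21.8   (phosphorus)
  374x1 + 23x2 + 80x3 + 142x4 ≥ 420   (crude protein)
  15.9x1 + 0.9x2 + 2.5x3 + 5.9x4 ≥ 14.9   (lysine)
  x1, x2, x3, x4 ≥ 0.
The minimum-cost mix takes nothing from cassava meal, maize — only cottonseed meal, rice bran. The phosphorus and crude protein requirements are met with equality.
That vertex is x1 = 0.8201, x4 = 0.7979.
Cost = 0.46·0.8201 + 0.21·0.7979 = 0.54481.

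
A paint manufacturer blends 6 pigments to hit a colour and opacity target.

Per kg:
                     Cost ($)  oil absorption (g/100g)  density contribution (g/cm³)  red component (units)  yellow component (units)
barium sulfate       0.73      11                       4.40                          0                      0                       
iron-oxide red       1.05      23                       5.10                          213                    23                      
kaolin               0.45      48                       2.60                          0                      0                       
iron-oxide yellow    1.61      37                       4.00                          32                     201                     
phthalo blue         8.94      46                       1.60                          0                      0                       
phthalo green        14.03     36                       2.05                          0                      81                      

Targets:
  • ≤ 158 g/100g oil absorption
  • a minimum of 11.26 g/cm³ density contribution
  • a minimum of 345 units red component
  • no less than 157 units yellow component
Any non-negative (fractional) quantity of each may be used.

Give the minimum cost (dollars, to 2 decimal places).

$2.75

Let x1 = kg of barium sulfate, x2 = kg of iron-oxide red, x3 = kg of kaolin, x4 = kg of iron-oxide yellow, x5 = kg of phthalo blue, x6 = kg of phthalo green.
min 0.73x1 + 1.05x2 + 0.45x3 + 1.61x4 + 8.94x5 + 14.03x6 subject to:
  11x1 + 23x2 + 48x3 + 37x4 + 46x5 + 36x6 ≤ 158   (oil absorption)
  4.4x1 + 5.1x2 + 2.6x3 + 4x4 + 1.6x5 + 2.05x6 ≥ 11.26   (density contribution)
  213x2 + 32x4 ≥ 345   (red component)
  23x2 + 201x4 + 81x6 ≥ 157   (yellow component)
  x1, x2, x3, x4, x5, x6 ≥ 0.
At the optimum only barium sulfate, iron-oxide red, iron-oxide yellow are positive (kaolin, phthalo blue, phthalo green = 0). The density contribution, red component, yellow component requirements are met with equality.
Solving gives x1 = 0.2362, x2 = 1.529, x4 = 0.6062.
Total cost: 0.73·0.2362 + 1.05·1.529 + 1.61·0.6062 = 2.7539.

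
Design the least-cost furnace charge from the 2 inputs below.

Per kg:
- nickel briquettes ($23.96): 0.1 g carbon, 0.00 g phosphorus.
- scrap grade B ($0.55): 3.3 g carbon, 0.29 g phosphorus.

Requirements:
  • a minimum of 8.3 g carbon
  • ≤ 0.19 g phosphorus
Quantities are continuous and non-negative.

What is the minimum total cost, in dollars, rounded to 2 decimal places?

Let x1 = kg of nickel briquettes, x2 = kg of scrap grade B.
min 23.96x1 + 0.55x2 subject to:
  0.1x1 + 3.3x2 ≥ 8.3   (carbon)
  0.29x2 ≤ 0.19   (phosphorus)
  x1, x2 ≥ 0.
Both inputs are positive at the optimum. The carbon and phosphorus requirements are met with equality.
Optimal quantities: nickel briquettes = 61.3793 kg, scrap grade B = 0.655172 kg.
Hence cost = 23.96·61.3793 + 0.55·0.655172 = $1471.0084.

$1471.01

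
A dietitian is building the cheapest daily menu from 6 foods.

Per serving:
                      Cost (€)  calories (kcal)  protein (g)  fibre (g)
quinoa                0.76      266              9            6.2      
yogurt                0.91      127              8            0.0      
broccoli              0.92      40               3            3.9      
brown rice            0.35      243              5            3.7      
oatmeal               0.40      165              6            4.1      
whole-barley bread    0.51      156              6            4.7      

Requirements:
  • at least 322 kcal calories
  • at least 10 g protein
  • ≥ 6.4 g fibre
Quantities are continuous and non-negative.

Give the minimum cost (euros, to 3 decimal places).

€0.674

Let x1 = servings of quinoa, x2 = servings of yogurt, x3 = servings of broccoli, x4 = servings of brown rice, x5 = servings of oatmeal, x6 = servings of whole-barley bread.
min 0.76x1 + 0.91x2 + 0.92x3 + 0.35x4 + 0.4x5 + 0.51x6 subject to:
  266x1 + 127x2 + 40x3 + 243x4 + 165x5 + 156x6 ≥ 322   (calories)
  9x1 + 8x2 + 3x3 + 5x4 + 6x5 + 6x6 ≥ 10   (protein)
  6.2x1 + 3.9x3 + 3.7x4 + 4.1x5 + 4.7x6 ≥ 6.4   (fibre)
  x1, x2, x3, x4, x5, x6 ≥ 0.
The minimum-cost mix takes nothing from quinoa, yogurt, broccoli, whole-barley bread — only brown rice, oatmeal. The calories and protein requirements are met with equality.
So brown rice = 0.4455 servings, oatmeal = 1.295 servings.
Hence cost = 0.35·0.4455 + 0.4·1.295 = €0.67393.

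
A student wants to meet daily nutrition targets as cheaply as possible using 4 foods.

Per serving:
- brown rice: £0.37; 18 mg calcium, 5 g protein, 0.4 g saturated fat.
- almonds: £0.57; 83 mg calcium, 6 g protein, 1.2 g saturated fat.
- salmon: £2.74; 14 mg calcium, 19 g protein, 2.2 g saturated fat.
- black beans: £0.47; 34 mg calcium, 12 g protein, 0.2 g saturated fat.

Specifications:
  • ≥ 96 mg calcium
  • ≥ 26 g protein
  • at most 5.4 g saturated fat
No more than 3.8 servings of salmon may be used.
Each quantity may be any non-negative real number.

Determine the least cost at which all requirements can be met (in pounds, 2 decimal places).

£1.13

Let x1 = servings of brown rice, x2 = servings of almonds, x3 = servings of salmon, x4 = servings of black beans.
min 0.37x1 + 0.57x2 + 2.74x3 + 0.47x4 s.t.:
  18x1 + 83x2 + 14x3 + 34x4 ≥ 96   (calcium)
  5x1 + 6x2 + 19x3 + 12x4 ≥ 26   (protein)
  0.4x1 + 1.2x2 + 2.2x3 + 0.2x4 ≤ 5.4   (saturated fat)
  x3 ≤ 3.8
  x1, x2, x3, x4 ≥ 0.
The cheapest feasible vertex uses only almonds, black beans; brown rice, salmon are not used. The calcium and protein requirements are met with equality.
Optimal quantities: almonds = 0.3384 servings, black beans = 1.997 servings.
Hence cost = 0.57·0.3384 + 0.47·1.997 = £1.1315.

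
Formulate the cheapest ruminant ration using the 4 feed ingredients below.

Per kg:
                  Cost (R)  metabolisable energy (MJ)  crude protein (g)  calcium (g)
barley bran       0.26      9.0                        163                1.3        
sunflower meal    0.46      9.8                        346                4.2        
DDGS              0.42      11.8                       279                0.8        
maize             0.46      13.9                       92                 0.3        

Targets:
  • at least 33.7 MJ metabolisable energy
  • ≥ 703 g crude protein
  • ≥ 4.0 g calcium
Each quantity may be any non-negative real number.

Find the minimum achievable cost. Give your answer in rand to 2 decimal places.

R1.07

Let x1 = kg of barley bran, x2 = kg of sunflower meal, x3 = kg of DDGS, x4 = kg of maize.
Minimise 0.26x1 + 0.46x2 + 0.42x3 + 0.46x4 s.t.:
  9x1 + 9.8x2 + 11.8x3 + 13.9x4 ≥ 33.7   (metabolisable energy)
  163x1 + 346x2 + 279x3 + 92x4 ≥ 703   (crude protein)
  1.3x1 + 4.2x2 + 0.8x3 + 0.3x4 ≥ 4   (calcium)
  x1, x2, x3, x4 ≥ 0.
The optimal basis is {barley bran, sunflower meal}; DDGS, maize drop out. The metabolisable energy and crude protein requirements are met with equality.
That vertex is x1 = 3.146, x2 = 0.5498.
Cost = 0.26·3.146 + 0.46·0.5498 = 1.0709.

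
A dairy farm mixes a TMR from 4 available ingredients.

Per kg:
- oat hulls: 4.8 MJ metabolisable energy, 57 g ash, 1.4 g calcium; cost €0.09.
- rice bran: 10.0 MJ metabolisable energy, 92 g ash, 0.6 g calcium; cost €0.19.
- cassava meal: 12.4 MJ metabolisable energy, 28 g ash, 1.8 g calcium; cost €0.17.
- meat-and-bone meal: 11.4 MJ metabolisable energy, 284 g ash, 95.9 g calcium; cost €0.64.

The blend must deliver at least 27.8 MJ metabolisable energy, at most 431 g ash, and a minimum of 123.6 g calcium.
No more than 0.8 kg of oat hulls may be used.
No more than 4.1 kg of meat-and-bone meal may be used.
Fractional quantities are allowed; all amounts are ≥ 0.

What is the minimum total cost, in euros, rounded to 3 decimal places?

€0.995

This is a linear program. Let x1 = kg of oat hulls, x2 = kg of rice bran, x3 = kg of cassava meal, x4 = kg of meat-and-bone meal.
min 0.09x1 + 0.19x2 + 0.17x3 + 0.64x4 with:
  4.8x1 + 10x2 + 12.4x3 + 11.4x4 ≥ 27.8   (metabolisable energy)
  57x1 + 92x2 + 28x3 + 284x4 ≤ 431   (ash)
  1.4x1 + 0.6x2 + 1.8x3 + 95.9x4 ≥ 123.6   (calcium)
  x1 ≤ 0.8
  x4 ≤ 4.1
  x1, x2, x3, x4 ≥ 0.
The minimum-cost mix takes nothing from oat hulls, rice bran — only cassava meal, meat-and-bone meal. The metabolisable energy and calcium requirements are met with equality.
So cassava meal = 1.076 kg, meat-and-bone meal = 1.269 kg.
Hence cost = 0.17·1.076 + 0.64·1.269 = €0.99508.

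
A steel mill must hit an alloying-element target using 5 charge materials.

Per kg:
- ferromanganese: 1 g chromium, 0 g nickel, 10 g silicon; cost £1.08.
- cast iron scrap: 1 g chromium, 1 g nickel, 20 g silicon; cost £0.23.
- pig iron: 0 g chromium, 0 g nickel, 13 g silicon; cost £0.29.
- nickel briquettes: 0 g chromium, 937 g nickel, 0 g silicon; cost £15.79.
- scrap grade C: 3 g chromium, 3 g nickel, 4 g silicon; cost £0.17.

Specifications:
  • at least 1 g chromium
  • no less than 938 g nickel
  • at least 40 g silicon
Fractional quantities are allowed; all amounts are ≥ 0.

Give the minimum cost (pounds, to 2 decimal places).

£16.23

Let x1 = kg of ferromanganese, x2 = kg of cast iron scrap, x3 = kg of pig iron, x4 = kg of nickel briquettes, x5 = kg of scrap grade C.
min 1.08x1 + 0.23x2 + 0.29x3 + 15.79x4 + 0.17x5 with:
  1x1 + 1x2 + 3x5 ≥ 1   (chromium)
  1x2 + 937x4 + 3x5 ≥ 938   (nickel)
  10x1 + 20x2 + 13x3 + 4x5 ≥ 40   (silicon)
  x1, x2, x3, x4, x5 ≥ 0.
The cheapest feasible vertex uses only cast iron scrap, nickel briquettes; ferromanganese, pig iron, scrap grade C are not used. The nickel and silicon requirements are met with equality.
That vertex is x2 = 2, x4 = 0.9989.
Hence cost = 0.23·2 + 15.79·0.9989 = £16.2326.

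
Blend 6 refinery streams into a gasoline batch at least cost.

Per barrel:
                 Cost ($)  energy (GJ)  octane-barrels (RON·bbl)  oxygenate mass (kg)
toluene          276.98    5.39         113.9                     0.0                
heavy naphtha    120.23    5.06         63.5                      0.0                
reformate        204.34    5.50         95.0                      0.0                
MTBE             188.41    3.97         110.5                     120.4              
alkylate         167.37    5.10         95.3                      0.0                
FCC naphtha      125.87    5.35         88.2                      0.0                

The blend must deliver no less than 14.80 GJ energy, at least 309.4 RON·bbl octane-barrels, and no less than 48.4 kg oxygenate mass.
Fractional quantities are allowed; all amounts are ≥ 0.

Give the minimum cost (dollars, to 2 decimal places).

This is a linear program. Let x1 = barrels of toluene, x2 = barrels of heavy naphtha, x3 = barrels of reformate, x4 = barrels of MTBE, x5 = barrels of alkylate, x6 = barrels of FCC naphtha.
min 276.98x1 + 120.23x2 + 204.34x3 + 188.41x4 + 167.37x5 + 125.87x6 subject to:
  5.39x1 + 5.06x2 + 5.5x3 + 3.97x4 + 5.1x5 + 5.35x6 ≥ 14.8   (energy)
  113.9x1 + 63.5x2 + 95x3 + 110.5x4 + 95.3x5 + 88.2x6 ≥ 309.4   (octane-barrels)
  120.4x4 ≥ 48.4   (oxygenate mass)
  x1, x2, x3, x4, x5, x6 ≥ 0.
The cheapest feasible vertex uses only MTBE, FCC naphtha; toluene, heavy naphtha, reformate, alkylate are not used. There the octane-barrels and oxygenate mass constraints are tight.
Optimal quantities: MTBE = 0.40199 barrels, FCC naphtha = 3.0043 barrels.
Cost = 188.41·0.40199 + 125.87·3.0043 = 453.8902.

$453.89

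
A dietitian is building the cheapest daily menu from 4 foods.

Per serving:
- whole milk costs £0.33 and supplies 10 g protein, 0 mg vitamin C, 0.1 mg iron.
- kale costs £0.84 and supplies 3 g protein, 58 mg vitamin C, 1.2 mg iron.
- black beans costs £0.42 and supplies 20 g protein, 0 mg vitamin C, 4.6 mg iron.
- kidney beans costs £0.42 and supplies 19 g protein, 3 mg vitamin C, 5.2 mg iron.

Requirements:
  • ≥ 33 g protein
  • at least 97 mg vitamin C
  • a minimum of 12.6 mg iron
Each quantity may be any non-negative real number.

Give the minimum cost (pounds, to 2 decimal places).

Let x1 = servings of whole milk, x2 = servings of kale, x3 = servings of black beans, x4 = servings of kidney beans.
min 0.33x1 + 0.84x2 + 0.42x3 + 0.42x4 with:
  10x1 + 3x2 + 20x3 + 19x4 ≥ 33   (protein)
  58x2 + 3x4 ≥ 97   (vitamin C)
  0.1x1 + 1.2x2 + 4.6x3 + 5.2x4 ≥ 12.6   (iron)
  x1, x2, x3, x4 ≥ 0.
At the optimum only kale, kidney beans are positive (whole milk, black beans = 0). The vitamin C and iron requirements are met with equality.
So kale = 1.566 servings, kidney beans = 2.062 servings.
Objective = 0.84·1.566 + 0.42·2.062 = 2.1815.

£2.18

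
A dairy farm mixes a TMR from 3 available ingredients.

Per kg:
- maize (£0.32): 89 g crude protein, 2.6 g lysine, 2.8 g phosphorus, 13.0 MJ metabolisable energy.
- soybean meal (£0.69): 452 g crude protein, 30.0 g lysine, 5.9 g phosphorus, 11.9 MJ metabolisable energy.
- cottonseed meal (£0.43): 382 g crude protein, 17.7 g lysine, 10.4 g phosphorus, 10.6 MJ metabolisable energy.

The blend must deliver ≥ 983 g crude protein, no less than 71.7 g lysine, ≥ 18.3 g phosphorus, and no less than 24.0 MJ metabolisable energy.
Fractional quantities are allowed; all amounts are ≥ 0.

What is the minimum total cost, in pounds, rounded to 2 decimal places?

£1.66

This is a linear program. Let x1 = kg of maize, x2 = kg of soybean meal, x3 = kg of cottonseed meal.
Minimize 0.32x1 + 0.69x2 + 0.43x3 subject to:
  89x1 + 452x2 + 382x3 ≥ 983   (crude protein)
  2.6x1 + 30x2 + 17.7x3 ≥ 71.7   (lysine)
  2.8x1 + 5.9x2 + 10.4x3 ≥ 18.3   (phosphorus)
  13x1 + 11.9x2 + 10.6x3 ≥ 24   (metabolisable energy)
  x1, x2, x3 ≥ 0.
The optimal basis is {soybean meal, cottonseed meal}; maize drops out. Binding constraints: lysine and phosphorus.
Solving gives x2 = 2.032, x3 = 0.6069.
Total cost: 0.69·2.032 + 0.43·0.6069 = 1.6630.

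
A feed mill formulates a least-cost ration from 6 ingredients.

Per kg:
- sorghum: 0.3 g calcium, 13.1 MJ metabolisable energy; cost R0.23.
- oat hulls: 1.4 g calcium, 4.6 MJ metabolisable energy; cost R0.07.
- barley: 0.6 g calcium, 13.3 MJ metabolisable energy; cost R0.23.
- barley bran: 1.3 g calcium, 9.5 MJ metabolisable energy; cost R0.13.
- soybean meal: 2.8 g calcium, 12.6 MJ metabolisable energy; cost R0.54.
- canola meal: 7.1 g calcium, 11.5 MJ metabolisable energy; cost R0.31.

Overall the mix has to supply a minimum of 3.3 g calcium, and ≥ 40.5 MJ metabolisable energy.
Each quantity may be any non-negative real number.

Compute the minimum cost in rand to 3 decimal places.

R0.554

Let x1 = kg of sorghum, x2 = kg of oat hulls, x3 = kg of barley, x4 = kg of barley bran, x5 = kg of soybean meal, x6 = kg of canola meal.
Minimize 0.23x1 + 0.07x2 + 0.23x3 + 0.13x4 + 0.54x5 + 0.31x6 subject to:
  0.3x1 + 1.4x2 + 0.6x3 + 1.3x4 + 2.8x5 + 7.1x6 ≥ 3.3   (calcium)
  13.1x1 + 4.6x2 + 13.3x3 + 9.5x4 + 12.6x5 + 11.5x6 ≥ 40.5   (metabolisable energy)
  x1, x2, x3, x4, x5, x6 ≥ 0.
At the optimum only barley bran is positive (sorghum, oat hulls, barley, soybean meal, canola meal = 0). There the metabolisable energy constraint is tight.
That vertex is x4 = 4.263.
Cost = 0.13·4.263 = 0.55419.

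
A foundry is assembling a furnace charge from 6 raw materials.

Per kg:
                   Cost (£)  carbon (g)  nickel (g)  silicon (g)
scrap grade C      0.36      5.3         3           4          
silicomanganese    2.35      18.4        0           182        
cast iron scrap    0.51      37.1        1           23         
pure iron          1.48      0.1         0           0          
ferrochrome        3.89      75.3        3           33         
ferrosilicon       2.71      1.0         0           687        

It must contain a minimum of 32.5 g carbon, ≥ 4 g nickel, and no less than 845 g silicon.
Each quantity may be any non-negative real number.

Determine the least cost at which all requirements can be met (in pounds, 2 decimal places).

£4.00

Treat it as an LP. Let x1 = kg of scrap grade C, x2 = kg of silicomanganese, x3 = kg of cast iron scrap, x4 = kg of pure iron, x5 = kg of ferrochrome, x6 = kg of ferrosilicon.
Minimise 0.36x1 + 2.35x2 + 0.51x3 + 1.48x4 + 3.89x5 + 2.71x6 s.t.:
  5.3x1 + 18.4x2 + 37.1x3 + 0.1x4 + 75.3x5 + 1x6 ≥ 32.5   (carbon)
  3x1 + 1x3 + 3x5 ≥ 4   (nickel)
  4x1 + 182x2 + 23x3 + 33x5 + 687x6 ≥ 845   (silicon)
  x1, x2, x3, x4, x5, x6 ≥ 0.
The cheapest feasible vertex uses only scrap grade C, cast iron scrap, ferrosilicon; silicomanganese, pure iron, ferrochrome are not used. There the carbon, nickel, silicon constraints are tight.
Optimal quantities: scrap grade C = 1.105 kg, cast iron scrap = 0.6858 kg, ferrosilicon = 1.201 kg.
Objective = 0.36·1.105 + 0.51·0.6858 + 2.71·1.201 = 4.0023.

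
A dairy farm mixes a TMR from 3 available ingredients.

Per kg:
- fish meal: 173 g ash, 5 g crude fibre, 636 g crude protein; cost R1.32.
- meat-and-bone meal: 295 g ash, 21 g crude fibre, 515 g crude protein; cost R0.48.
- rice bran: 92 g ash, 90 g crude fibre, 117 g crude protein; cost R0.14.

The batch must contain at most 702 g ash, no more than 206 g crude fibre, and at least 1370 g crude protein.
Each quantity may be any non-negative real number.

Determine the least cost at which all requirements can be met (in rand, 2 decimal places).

This is a linear program. Let x1 = kg of fish meal, x2 = kg of meat-and-bone meal, x3 = kg of rice bran.
min 1.32x1 + 0.48x2 + 0.14x3 s.t.:
  173x1 + 295x2 + 92x3 ≤ 702   (ash)
  5x1 + 21x2 + 90x3 ≤ 206   (crude fibre)
  636x1 + 515x2 + 117x3 ≥ 1370   (crude protein)
  x1, x2, x3 ≥ 0.
The optimal basis is {fish meal, meat-and-bone meal}; rice bran drops out. Binding constraints: ash and crude protein.
Optimal quantities: fish meal = 0.4326 kg, meat-and-bone meal = 2.126 kg.
Total cost: 1.32·0.4326 + 0.48·2.126 = 1.5915.

R1.59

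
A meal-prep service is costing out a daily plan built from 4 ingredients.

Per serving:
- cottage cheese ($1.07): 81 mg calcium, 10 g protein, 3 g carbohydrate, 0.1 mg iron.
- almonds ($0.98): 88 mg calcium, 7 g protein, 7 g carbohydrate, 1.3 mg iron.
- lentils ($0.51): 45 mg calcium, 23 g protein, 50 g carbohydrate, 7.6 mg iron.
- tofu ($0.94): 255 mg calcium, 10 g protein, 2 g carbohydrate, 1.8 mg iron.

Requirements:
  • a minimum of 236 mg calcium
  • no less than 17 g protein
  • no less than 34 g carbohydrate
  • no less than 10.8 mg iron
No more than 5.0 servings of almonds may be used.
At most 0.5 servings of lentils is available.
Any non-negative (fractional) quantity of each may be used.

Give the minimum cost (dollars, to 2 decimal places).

Treat it as an LP. Let x1 = servings of cottage cheese, x2 = servings of almonds, x3 = servings of lentils, x4 = servings of tofu.
Minimize 1.07x1 + 0.98x2 + 0.51x3 + 0.94x4 with:
  81x1 + 88x2 + 45x3 + 255x4 ≥ 236   (calcium)
  10x1 + 7x2 + 23x3 + 10x4 ≥ 17   (protein)
  3x1 + 7x2 + 50x3 + 2x4 ≥ 34   (carbohydrate)
  0.1x1 + 1.3x2 + 7.6x3 + 1.8x4 ≥ 10.8   (iron)
  x2 ≤ 5
  x3 ≤ 0.5
  x1, x2, x3, x4 ≥ 0.
At the optimum only almonds, lentils, tofu are positive (cottage cheese = 0). Binding constraints: carbohydrate, iron, the lentils cap.
Optimal quantities: almonds = 0.22 servings, lentils = 0.5 servings, tofu = 3.73 servings.
Cost = 0.98·0.22 + 0.51·0.5 + 0.94·3.73 = 3.9768.

$3.98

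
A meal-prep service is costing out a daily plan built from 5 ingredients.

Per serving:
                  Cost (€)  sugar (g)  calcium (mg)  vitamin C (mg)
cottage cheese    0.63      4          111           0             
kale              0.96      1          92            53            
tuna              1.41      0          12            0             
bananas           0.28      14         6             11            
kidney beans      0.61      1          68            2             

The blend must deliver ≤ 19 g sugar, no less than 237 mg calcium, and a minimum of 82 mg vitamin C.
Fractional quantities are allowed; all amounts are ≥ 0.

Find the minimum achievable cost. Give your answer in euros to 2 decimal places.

€2.02

Let x1 = servings of cottage cheese, x2 = servings of kale, x3 = servings of tuna, x4 = servings of bananas, x5 = servings of kidney beans.
Minimize 0.63x1 + 0.96x2 + 1.41x3 + 0.28x4 + 0.61x5 s.t.:
  4x1 + 1x2 + 14x4 + 1x5 ≤ 19   (sugar)
  111x1 + 92x2 + 12x3 + 6x4 + 68x5 ≥ 237   (calcium)
  53x2 + 11x4 + 2x5 ≥ 82   (vitamin C)
  x1, x2, x3, x4, x5 ≥ 0.
At the optimum only cottage cheese, kale are positive (tuna, bananas, kidney beans = 0). Binding constraints: calcium and vitamin C.
So cottage cheese = 0.8528 servings, kale = 1.547 servings.
Total cost: 0.63·0.8528 + 0.96·1.547 = 2.0224.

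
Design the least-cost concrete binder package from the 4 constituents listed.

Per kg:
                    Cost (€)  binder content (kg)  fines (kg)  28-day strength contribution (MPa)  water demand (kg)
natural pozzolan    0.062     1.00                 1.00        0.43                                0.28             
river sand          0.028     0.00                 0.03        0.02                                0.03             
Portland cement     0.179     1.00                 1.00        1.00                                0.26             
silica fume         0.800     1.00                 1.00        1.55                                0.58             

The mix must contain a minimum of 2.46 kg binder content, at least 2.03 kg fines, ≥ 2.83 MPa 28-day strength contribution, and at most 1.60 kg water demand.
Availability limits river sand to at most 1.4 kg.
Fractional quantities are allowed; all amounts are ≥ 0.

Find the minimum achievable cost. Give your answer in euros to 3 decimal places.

Let x1 = kg of natural pozzolan, x2 = kg of river sand, x3 = kg of Portland cement, x4 = kg of silica fume.
Minimise 0.062x1 + 0.028x2 + 0.179x3 + 0.8x4 subject to:
  1x1 + 1x3 + 1x4 ≥ 2.46   (binder content)
  1x1 + 0.03x2 + 1x3 + 1x4 ≥ 2.03   (fines)
  0.43x1 + 0.02x2 + 1x3 + 1.55x4 ≥ 2.83   (28-day strength contribution)
  0.28x1 + 0.03x2 + 0.26x3 + 0.58x4 ≤ 1.6   (water demand)
  x2 ≤ 1.4
  x1, x2, x3, x4 ≥ 0.
At the optimum only natural pozzolan, Portland cement are positive (river sand, silica fume = 0). Binding constraints: 28-day strength contribution and water demand.
Optimal quantities: natural pozzolan = 5.138 kg, Portland cement = 0.6207 kg.
Hence cost = 0.062·5.138 + 0.179·0.6207 = €0.42966.

€0.430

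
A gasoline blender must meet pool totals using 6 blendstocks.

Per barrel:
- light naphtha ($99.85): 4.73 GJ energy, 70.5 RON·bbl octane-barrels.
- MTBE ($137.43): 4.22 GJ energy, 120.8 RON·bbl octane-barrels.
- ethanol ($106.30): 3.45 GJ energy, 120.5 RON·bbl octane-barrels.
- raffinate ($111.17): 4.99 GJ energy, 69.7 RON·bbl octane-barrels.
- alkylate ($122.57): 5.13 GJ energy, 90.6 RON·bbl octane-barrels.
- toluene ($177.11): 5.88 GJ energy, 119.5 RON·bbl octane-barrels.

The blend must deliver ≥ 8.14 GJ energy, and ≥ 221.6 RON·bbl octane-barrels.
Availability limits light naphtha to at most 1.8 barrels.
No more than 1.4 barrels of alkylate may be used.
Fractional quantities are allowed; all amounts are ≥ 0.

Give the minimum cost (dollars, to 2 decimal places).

$220.42

Let x1 = barrels of light naphtha, x2 = barrels of MTBE, x3 = barrels of ethanol, x4 = barrels of raffinate, x5 = barrels of alkylate, x6 = barrels of toluene.
min 99.85x1 + 137.43x2 + 106.3x3 + 111.17x4 + 122.57x5 + 177.11x6 with:
  4.73x1 + 4.22x2 + 3.45x3 + 4.99x4 + 5.13x5 + 5.88x6 ≥ 8.14   (energy)
  70.5x1 + 120.8x2 + 120.5x3 + 69.7x4 + 90.6x5 + 119.5x6 ≥ 221.6   (octane-barrels)
  x1 ≤ 1.8
  x5 ≤ 1.4
  x1, x2, x3, x4, x5, x6 ≥ 0.
The optimal basis is {light naphtha, ethanol}; MTBE, raffinate, alkylate, toluene drop out. There the energy and octane-barrels constraints are tight.
Optimal quantities: light naphtha = 0.66215 barrels, ethanol = 1.4516 barrels.
Objective = 99.85·0.66215 + 106.3·1.4516 = 220.4208.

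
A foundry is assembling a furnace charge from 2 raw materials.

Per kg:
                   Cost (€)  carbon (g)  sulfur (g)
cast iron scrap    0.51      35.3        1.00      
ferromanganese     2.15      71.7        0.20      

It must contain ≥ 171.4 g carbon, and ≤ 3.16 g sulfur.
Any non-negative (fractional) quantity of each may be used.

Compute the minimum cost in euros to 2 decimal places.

€3.51

Set it up as a linear program. Let x1 = kg of cast iron scrap, x2 = kg of ferromanganese.
Minimise 0.51x1 + 2.15x2 with:
  35.3x1 + 71.7x2 ≥ 171.4   (carbon)
  1x1 + 0.2x2 ≤ 3.16   (sulfur)
  x1, x2 ≥ 0.
Both inputs are positive at the optimum. There the carbon and sulfur constraints are tight.
That vertex is x1 = 2.975, x2 = 0.9259.
Cost = 0.51·2.975 + 2.15·0.9259 = 3.5079.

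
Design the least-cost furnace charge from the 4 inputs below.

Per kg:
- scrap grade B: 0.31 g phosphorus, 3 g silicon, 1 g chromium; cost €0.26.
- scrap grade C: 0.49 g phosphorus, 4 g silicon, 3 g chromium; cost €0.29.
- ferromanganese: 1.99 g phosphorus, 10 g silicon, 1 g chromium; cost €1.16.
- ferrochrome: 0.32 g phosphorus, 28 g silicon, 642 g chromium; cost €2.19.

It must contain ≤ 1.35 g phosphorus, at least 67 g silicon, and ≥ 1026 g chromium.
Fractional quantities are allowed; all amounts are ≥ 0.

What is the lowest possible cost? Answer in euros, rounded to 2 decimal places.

€5.21

Treat it as an LP. Let x1 = kg of scrap grade B, x2 = kg of scrap grade C, x3 = kg of ferromanganese, x4 = kg of ferrochrome.
Minimize 0.26x1 + 0.29x2 + 1.16x3 + 2.19x4 subject to:
  0.31x1 + 0.49x2 + 1.99x3 + 0.32x4 ≤ 1.35   (phosphorus)
  3x1 + 4x2 + 10x3 + 28x4 ≥ 67   (silicon)
  1x1 + 3x2 + 1x3 + 642x4 ≥ 1026   (chromium)
  x1, x2, x3, x4 ≥ 0.
At the optimum only scrap grade C, ferrochrome are positive (scrap grade B, ferromanganese = 0). The phosphorus and silicon requirements are met with equality.
That vertex is x2 = 1.315, x4 = 2.205.
Objective = 0.29·1.315 + 2.19·2.205 = 5.2103.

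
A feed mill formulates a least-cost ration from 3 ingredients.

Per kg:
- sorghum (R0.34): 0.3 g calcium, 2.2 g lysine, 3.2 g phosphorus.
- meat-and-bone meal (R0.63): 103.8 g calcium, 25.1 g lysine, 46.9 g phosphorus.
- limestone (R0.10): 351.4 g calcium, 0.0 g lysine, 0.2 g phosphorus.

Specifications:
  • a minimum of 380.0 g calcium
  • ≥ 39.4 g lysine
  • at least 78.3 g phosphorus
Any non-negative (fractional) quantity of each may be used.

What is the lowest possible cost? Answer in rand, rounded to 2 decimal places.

R1.11

Set it up as a linear program. Let x1 = kg of sorghum, x2 = kg of meat-and-bone meal, x3 = kg of limestone.
min 0.34x1 + 0.63x2 + 0.1x3 subject to:
  0.3x1 + 103.8x2 + 351.4x3 ≥ 380   (calcium)
  2.2x1 + 25.1x2 ≥ 39.4   (lysine)
  3.2x1 + 46.9x2 + 0.2x3 ≥ 78.3   (phosphorus)
  x1, x2, x3 ≥ 0.
The optimal basis is {meat-and-bone meal, limestone}; sorghum drops out. There the calcium and phosphorus constraints are tight.
That vertex is x2 = 1.667, x3 = 0.589.
Total cost: 0.63·1.667 + 0.1·0.589 = 1.1091.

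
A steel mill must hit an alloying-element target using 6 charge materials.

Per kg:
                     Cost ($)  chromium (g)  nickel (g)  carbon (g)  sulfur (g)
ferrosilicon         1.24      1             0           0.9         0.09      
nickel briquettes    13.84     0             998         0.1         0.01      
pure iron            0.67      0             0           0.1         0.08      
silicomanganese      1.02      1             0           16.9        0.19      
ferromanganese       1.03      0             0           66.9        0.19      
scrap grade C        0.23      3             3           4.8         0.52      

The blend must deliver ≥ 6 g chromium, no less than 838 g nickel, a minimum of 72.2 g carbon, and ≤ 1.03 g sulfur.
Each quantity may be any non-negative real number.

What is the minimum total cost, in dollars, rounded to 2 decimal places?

Let x1 = kg of ferrosilicon, x2 = kg of nickel briquettes, x3 = kg of pure iron, x4 = kg of silicomanganese, x5 = kg of ferromanganese, x6 = kg of scrap grade C.
Minimise 1.24x1 + 13.84x2 + 0.67x3 + 1.02x4 + 1.03x5 + 0.23x6 with:
  1x1 + 1x4 + 3x6 ≥ 6   (chromium)
  998x2 + 3x6 ≥ 838   (nickel)
  0.9x1 + 0.1x2 + 0.1x3 + 16.9x4 + 66.9x5 + 4.8x6 ≥ 72.2   (carbon)
  0.09x1 + 0.01x2 + 0.08x3 + 0.19x4 + 0.19x5 + 0.52x6 ≤ 1.03   (sulfur)
  x1, x2, x3, x4, x5, x6 ≥ 0.
The minimum-cost mix takes nothing from pure iron, silicomanganese — only ferrosilicon, nickel briquettes, ferromanganese, scrap grade C. There the chromium, nickel, carbon, sulfur constraints are tight.
So ferrosilicon = 2.408 kg, nickel briquettes = 0.8361 kg, ferromanganese = 0.9597 kg, scrap grade C = 1.197 kg.
Objective = 1.24·2.408 + 13.84·0.8361 + 1.03·0.9597 + 0.23·1.197 = 15.8213.

$15.82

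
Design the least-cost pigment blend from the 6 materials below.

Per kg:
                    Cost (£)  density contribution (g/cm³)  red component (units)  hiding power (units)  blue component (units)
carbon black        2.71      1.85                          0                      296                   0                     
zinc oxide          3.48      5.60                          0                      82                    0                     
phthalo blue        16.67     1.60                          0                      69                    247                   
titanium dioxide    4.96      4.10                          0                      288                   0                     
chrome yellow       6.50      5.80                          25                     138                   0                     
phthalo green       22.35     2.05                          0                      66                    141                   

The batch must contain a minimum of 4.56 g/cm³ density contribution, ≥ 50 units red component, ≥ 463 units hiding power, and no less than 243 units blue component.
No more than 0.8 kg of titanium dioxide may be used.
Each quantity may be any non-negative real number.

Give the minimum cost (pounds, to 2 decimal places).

Treat it as an LP. Let x1 = kg of carbon black, x2 = kg of zinc oxide, x3 = kg of phthalo blue, x4 = kg of titanium dioxide, x5 = kg of chrome yellow, x6 = kg of phthalo green.
Minimize 2.71x1 + 3.48x2 + 16.67x3 + 4.96x4 + 6.5x5 + 22.35x6 subject to:
  1.85x1 + 5.6x2 + 1.6x3 + 4.1x4 + 5.8x5 + 2.05x6 ≥ 4.56   (density contribution)
  25x5 ≥ 50   (red component)
  296x1 + 82x2 + 69x3 + 288x4 + 138x5 + 66x6 ≥ 463   (hiding power)
  247x3 + 141x6 ≥ 243   (blue component)
  x4 ≤ 0.8
  x1, x2, x3, x4, x5, x6 ≥ 0.
The optimal basis is {carbon black, phthalo blue, chrome yellow}; zinc oxide, titanium dioxide, phthalo green drop out. There the red component, hiding power, blue component constraints are tight.
Solving gives x1 = 0.4024, x3 = 0.9838, x5 = 2.
Cost = 2.71·0.4024 + 16.67·0.9838 + 6.5·2 = 30.4905.

£30.49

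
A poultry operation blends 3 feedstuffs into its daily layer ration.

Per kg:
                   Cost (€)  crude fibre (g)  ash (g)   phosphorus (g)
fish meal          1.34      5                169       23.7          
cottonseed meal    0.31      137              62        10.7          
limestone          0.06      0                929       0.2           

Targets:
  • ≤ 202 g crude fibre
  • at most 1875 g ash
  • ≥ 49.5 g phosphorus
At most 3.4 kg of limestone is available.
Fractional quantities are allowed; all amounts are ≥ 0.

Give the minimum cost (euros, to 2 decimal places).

Treat it as an LP. Let x1 = kg of fish meal, x2 = kg of cottonseed meal, x3 = kg of limestone.
Minimise 1.34x1 + 0.31x2 + 0.06x3 with:
  5x1 + 137x2 ≤ 202   (crude fibre)
  169x1 + 62x2 + 929x3 ≤ 1875   (ash)
  23.7x1 + 10.7x2 + 0.2x3 ≥ 49.5   (phosphorus)
  x3 ≤ 3.4
  x1, x2, x3 ≥ 0.
The cheapest feasible vertex uses only fish meal, cottonseed meal; limestone is not used. The crude fibre and phosphorus requirements are met with equality.
So fish meal = 1.447 kg, cottonseed meal = 1.422 kg.
Hence cost = 1.34·1.447 + 0.31·1.422 = €2.3798.

€2.38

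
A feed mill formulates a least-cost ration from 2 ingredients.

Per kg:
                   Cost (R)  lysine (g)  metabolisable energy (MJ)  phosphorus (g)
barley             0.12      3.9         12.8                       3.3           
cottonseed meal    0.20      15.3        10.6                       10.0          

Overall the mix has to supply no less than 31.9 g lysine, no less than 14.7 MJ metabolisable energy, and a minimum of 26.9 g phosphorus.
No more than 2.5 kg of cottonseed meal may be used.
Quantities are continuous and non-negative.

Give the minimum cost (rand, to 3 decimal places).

R0.569

Let x1 = kg of barley, x2 = kg of cottonseed meal.
Minimise 0.12x1 + 0.2x2 with:
  3.9x1 + 15.3x2 ≥ 31.9   (lysine)
  12.8x1 + 10.6x2 ≥ 14.7   (metabolisable energy)
  3.3x1 + 10x2 ≥ 26.9   (phosphorus)
  x2 ≤ 2.5
  x1, x2 ≥ 0.
Both inputs are positive at the optimum. The phosphorus and the cottonseed meal cap requirements are met with equality.
That vertex is x1 = 0.5758, x2 = 2.5.
Hence cost = 0.12·0.5758 + 0.2·2.5 = R0.56910.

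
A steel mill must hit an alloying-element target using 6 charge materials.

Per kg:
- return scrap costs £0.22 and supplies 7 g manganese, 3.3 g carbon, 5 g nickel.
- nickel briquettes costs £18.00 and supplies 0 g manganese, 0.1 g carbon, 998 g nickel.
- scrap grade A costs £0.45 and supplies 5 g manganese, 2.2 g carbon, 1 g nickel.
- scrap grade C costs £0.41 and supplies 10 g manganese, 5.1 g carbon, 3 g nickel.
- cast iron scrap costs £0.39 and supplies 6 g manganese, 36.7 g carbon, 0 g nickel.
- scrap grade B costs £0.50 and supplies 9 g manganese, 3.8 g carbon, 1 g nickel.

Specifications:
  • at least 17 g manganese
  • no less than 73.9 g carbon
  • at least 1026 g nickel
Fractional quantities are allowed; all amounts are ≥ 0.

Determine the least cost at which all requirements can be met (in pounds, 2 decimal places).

£19.36

Treat it as an LP. Let x1 = kg of return scrap, x2 = kg of nickel briquettes, x3 = kg of scrap grade A, x4 = kg of scrap grade C, x5 = kg of cast iron scrap, x6 = kg of scrap grade B.
Minimize 0.22x1 + 18x2 + 0.45x3 + 0.41x4 + 0.39x5 + 0.5x6 subject to:
  7x1 + 5x3 + 10x4 + 6x5 + 9x6 ≥ 17   (manganese)
  3.3x1 + 0.1x2 + 2.2x3 + 5.1x4 + 36.7x5 + 3.8x6 ≥ 73.9   (carbon)
  5x1 + 998x2 + 1x3 + 3x4 + 1x6 ≥ 1026   (nickel)
  x1, x2, x3, x4, x5, x6 ≥ 0.
The minimum-cost mix takes nothing from scrap grade A, scrap grade C, scrap grade B — only return scrap, nickel briquettes, cast iron scrap. Binding constraints: manganese, carbon, nickel.
That vertex is x1 = 0.7639, x2 = 1.024, x5 = 1.942.
Objective = 0.22·0.7639 + 18·1.024 + 0.39·1.942 = 19.3574.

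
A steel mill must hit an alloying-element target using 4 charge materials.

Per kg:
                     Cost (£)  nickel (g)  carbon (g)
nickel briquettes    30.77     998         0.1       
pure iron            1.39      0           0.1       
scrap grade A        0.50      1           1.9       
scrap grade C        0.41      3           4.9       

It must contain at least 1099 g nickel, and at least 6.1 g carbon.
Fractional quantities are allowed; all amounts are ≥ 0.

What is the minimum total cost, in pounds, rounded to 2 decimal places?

Let x1 = kg of nickel briquettes, x2 = kg of pure iron, x3 = kg of scrap grade A, x4 = kg of scrap grade C.
min 30.77x1 + 1.39x2 + 0.5x3 + 0.41x4 s.t.:
  998x1 + 1x3 + 3x4 ≥ 1099   (nickel)
  0.1x1 + 0.1x2 + 1.9x3 + 4.9x4 ≥ 6.1   (carbon)
  x1, x2, x3, x4 ≥ 0.
The minimum-cost mix takes nothing from pure iron, scrap grade A — only nickel briquettes, scrap grade C. The nickel and carbon requirements are met with equality.
Solving gives x1 = 1.0975, x4 = 1.2225.
Total cost: 30.77·1.0975 + 0.41·1.2225 = 34.2713.

£34.27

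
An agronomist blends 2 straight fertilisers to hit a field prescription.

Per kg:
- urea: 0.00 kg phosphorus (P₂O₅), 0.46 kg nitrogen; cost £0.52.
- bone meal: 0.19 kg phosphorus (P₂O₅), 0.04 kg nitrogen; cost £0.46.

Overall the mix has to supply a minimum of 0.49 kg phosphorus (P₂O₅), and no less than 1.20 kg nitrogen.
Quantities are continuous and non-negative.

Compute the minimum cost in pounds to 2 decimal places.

Treat it as an LP. Let x1 = kg of urea, x2 = kg of bone meal.
Minimise 0.52x1 + 0.46x2 with:
  0.19x2 ≥ 0.49   (phosphorus (P₂O₅))
  0.46x1 + 0.04x2 ≥ 1.2   (nitrogen)
  x1, x2 ≥ 0.
Both inputs are positive at the optimum. There the phosphorus (P₂O₅) and nitrogen constraints are tight.
That vertex is x1 = 2.384, x2 = 2.579.
Hence cost = 0.52·2.384 + 0.46·2.579 = £2.4260.

£2.43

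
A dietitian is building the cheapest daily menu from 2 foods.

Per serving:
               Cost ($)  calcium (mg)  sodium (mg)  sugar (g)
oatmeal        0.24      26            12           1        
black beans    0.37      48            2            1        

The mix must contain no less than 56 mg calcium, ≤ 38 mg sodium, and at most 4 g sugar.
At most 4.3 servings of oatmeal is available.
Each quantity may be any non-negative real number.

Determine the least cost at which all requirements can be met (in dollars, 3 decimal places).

Let x1 = servings of oatmeal, x2 = servings of black beans.
Minimise 0.24x1 + 0.37x2 subject to:
  26x1 + 48x2 ≥ 56   (calcium)
  12x1 + 2x2 ≤ 38   (sodium)
  1x1 + 1x2 ≤ 4   (sugar)
  x1 ≤ 4.3
  x1, x2 ≥ 0.
The minimum-cost mix takes nothing from oatmeal — only black beans. The calcium requirement is met with equality.
Solving gives x2 = 1.167.
Cost = 0.37·1.167 = 0.43179.

$0.432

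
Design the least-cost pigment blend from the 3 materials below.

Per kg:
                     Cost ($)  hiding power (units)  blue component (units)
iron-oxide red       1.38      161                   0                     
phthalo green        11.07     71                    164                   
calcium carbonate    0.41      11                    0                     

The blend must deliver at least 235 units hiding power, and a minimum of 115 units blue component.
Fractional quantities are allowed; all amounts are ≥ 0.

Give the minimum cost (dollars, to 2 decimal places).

$9.35

Let x1 = kg of iron-oxide red, x2 = kg of phthalo green, x3 = kg of calcium carbonate.
Minimise 1.38x1 + 11.07x2 + 0.41x3 with:
  161x1 + 71x2 + 11x3 ≥ 235   (hiding power)
  164x2 ≥ 115   (blue component)
  x1, x2, x3 ≥ 0.
The optimal basis is {iron-oxide red, phthalo green}; calcium carbonate drops out. Binding constraints: hiding power and blue component.
Optimal quantities: iron-oxide red = 1.15 kg, phthalo green = 0.7012 kg.
Objective = 1.38·1.15 + 11.07·0.7012 = 9.3493.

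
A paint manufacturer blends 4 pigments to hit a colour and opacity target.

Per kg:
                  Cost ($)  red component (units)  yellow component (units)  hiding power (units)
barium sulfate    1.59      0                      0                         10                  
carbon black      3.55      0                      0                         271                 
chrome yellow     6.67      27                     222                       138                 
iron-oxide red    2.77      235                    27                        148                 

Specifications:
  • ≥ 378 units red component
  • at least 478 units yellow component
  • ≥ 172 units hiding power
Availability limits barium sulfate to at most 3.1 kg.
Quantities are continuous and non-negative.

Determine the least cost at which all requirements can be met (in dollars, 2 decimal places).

$17.07

Let x1 = kg of barium sulfate, x2 = kg of carbon black, x3 = kg of chrome yellow, x4 = kg of iron-oxide red.
Minimise 1.59x1 + 3.55x2 + 6.67x3 + 2.77x4 s.t.:
  27x3 + 235x4 ≥ 378   (red component)
  222x3 + 27x4 ≥ 478   (yellow component)
  10x1 + 271x2 + 138x3 + 148x4 ≥ 172   (hiding power)
  x1 ≤ 3.1
  x1, x2, x3, x4 ≥ 0.
The minimum-cost mix takes nothing from barium sulfate, carbon black — only chrome yellow, iron-oxide red. Binding constraints: red component and yellow component.
Solving gives x3 = 1.9853, x4 = 1.3804.
Cost = 6.67·1.9853 + 2.77·1.3804 = 17.0657.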